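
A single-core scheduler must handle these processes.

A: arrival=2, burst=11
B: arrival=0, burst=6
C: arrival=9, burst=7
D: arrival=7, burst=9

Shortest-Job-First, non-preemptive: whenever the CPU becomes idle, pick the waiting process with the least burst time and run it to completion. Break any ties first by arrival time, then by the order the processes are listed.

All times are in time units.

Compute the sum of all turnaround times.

Timeline: | B 0-6 | A 6-17 | C 17-24 | D 24-33 |
Completion: A=17  B=6  C=24  D=33
Turnaround = completion − arrival: A=15, B=6, C=15, D=26
Total turnaround = 15 + 6 + 15 + 26 = 62

62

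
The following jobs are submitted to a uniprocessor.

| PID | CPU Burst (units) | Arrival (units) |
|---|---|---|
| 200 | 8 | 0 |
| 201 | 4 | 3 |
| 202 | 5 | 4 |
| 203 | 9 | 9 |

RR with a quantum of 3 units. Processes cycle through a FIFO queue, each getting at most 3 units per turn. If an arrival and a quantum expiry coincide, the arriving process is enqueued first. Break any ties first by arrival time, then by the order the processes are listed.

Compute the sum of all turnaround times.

Timeline: | 200 0-3 | 201 3-6 | 200 6-9 | 202 9-12 | 201 12-13 | 203 13-16 | 200 16-18 | 202 18-20 | 203 20-26 |
Completion: 200=18  201=13  202=20  203=26
Turnaround (C−A): 200=18  201=10  202=16  203=17
Turnaround = completion − arrival: 200=18, 201=10, 202=16, 203=17
Total turnaround = 18 + 10 + 16 + 17 = 61

61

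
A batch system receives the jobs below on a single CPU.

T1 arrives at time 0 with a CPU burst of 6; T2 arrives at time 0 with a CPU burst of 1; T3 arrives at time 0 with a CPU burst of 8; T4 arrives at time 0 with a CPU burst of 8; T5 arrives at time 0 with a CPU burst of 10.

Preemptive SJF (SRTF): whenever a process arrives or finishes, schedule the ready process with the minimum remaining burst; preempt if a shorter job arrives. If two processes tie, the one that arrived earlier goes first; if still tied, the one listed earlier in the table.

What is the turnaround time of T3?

15

Timeline: | T2 0-1 | T1 1-7 | T3 7-15 | T4 15-23 | T5 23-33 |
Completion: T1=7  T2=1  T3=15  T4=23  T5=33
Turnaround(T3) = completion − arrival = 15 − 0 = 15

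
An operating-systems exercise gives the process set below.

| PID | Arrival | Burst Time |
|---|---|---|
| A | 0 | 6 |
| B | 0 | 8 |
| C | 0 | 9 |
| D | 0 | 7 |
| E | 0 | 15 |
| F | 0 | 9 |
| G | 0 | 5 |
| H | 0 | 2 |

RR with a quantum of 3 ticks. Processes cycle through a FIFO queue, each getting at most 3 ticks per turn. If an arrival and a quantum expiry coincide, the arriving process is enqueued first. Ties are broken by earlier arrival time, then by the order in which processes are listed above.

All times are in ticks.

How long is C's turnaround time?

48

Gantt: | A 0-3 | B 3-6 | C 6-9 | D 9-12 | E 12-15 | F 15-18 | G 18-21 | H 21-23 | A 23-26 | B 26-29 | C 29-32 | D 32-35 | E 35-38 | F 38-41 | G 41-43 | B 43-45 | C 45-48 | D 48-49 | E 49-52 | F 52-55 | E 55-61 |
Completion: A=26  B=45  C=48  D=49  E=61  F=55  G=43  H=23
Turnaround (C−A): A=26  B=45  C=48  D=49  E=61  F=55  G=43  H=23
Turnaround(C) = completion − arrival = 48 − 0 = 48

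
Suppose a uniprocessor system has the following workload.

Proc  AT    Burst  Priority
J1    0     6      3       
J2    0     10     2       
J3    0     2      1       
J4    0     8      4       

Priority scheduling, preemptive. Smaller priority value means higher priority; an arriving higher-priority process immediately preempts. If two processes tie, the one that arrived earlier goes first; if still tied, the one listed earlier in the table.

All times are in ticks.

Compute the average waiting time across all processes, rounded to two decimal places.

8.00

Gantt: | J3 0-2 | J2 2-12 | J1 12-18 | J4 18-26 |
Completion: J1=18  J2=12  J3=2  J4=26
Turnaround (C−A): J1=18  J2=12  J3=2  J4=26
Waiting times: J1=12, J2=2, J3=0, J4=18
Average waiting = (12+2+0+18) / 4 = 32/4 = 8.00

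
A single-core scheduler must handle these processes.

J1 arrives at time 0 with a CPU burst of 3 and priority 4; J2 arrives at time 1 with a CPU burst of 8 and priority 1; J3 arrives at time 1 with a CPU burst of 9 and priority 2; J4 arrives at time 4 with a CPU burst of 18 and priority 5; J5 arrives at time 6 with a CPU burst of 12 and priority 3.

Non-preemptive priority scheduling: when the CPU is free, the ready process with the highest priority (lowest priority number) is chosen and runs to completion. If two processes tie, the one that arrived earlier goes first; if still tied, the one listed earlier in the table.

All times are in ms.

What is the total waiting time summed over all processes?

Gantt: | J1 0-3 | J2 3-11 | J3 11-20 | J5 20-32 | J4 32-50 |
Completion: J1=3  J2=11  J3=20  J4=50  J5=32
Turnaround (C−A): J1=3  J2=10  J3=19  J4=46  J5=26
Waiting = turnaround − burst: J1=0, J2=2, J3=10, J4=28, J5=14
Total waiting = 0 + 2 + 10 + 28 + 14 = 54

54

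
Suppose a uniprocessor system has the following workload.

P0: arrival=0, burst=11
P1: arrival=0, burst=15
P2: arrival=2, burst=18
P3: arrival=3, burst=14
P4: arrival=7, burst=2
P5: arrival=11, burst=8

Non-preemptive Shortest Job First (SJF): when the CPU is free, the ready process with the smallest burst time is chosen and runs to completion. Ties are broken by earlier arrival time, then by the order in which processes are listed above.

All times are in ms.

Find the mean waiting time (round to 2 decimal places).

Gantt: | P0 0-11 | P4 11-13 | P5 13-21 | P3 21-35 | P1 35-50 | P2 50-68 |
Completion: P0=11  P1=50  P2=68  P3=35  P4=13  P5=21
Turnaround (C−A): P0=11  P1=50  P2=66  P3=32  P4=6  P5=10
Waiting times: P0=0, P1=35, P2=48, P3=18, P4=4, P5=2
Average waiting = (0+35+48+18+4+2) / 6 = 107/6 = 17.83

17.83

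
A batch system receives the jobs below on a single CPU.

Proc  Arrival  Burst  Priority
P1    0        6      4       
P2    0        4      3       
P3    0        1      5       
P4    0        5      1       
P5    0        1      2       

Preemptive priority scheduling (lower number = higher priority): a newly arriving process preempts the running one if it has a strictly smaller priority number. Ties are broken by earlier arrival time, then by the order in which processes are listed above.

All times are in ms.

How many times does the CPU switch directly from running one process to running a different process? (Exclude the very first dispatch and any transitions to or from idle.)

Timeline: | P4 0-5 | P5 5-6 | P2 6-10 | P1 10-16 | P3 16-17 |
Completion: P1=16  P2=10  P3=17  P4=5  P5=6
Turnaround (C−A): P1=16  P2=10  P3=17  P4=5  P5=6

4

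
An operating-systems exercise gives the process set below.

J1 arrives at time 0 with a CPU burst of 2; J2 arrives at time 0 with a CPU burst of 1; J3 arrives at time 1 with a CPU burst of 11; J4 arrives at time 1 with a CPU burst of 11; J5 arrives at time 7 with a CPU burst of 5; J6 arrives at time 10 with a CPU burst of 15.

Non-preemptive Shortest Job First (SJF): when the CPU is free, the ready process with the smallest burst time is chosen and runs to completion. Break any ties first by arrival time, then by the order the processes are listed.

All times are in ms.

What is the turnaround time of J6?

Schedule: | J2 0-1 | J1 1-3 | J3 3-14 | J5 14-19 | J4 19-30 | J6 30-45 |
Completion: J1=3  J2=1  J3=14  J4=30  J5=19  J6=45
Turnaround (C−A): J1=3  J2=1  J3=13  J4=29  J5=12  J6=35
Turnaround(J6) = completion − arrival = 45 − 10 = 35

35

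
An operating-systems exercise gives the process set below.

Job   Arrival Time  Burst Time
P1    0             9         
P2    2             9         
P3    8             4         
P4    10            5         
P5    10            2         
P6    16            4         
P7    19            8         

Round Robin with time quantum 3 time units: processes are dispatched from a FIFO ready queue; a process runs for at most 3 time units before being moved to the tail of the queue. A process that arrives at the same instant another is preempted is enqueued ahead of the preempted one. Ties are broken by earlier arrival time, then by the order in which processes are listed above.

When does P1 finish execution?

18

Gantt: | P1 0-3 | P2 3-6 | P1 6-9 | P2 9-12 | P3 12-15 | P1 15-18 | P4 18-21 | P5 21-23 | P2 23-26 | P3 26-27 | P6 27-30 | P7 30-33 | P4 33-35 | P6 35-36 | P7 36-41 |
Completion: P1=18  P2=26  P3=27  P4=35  P5=23  P6=36  P7=41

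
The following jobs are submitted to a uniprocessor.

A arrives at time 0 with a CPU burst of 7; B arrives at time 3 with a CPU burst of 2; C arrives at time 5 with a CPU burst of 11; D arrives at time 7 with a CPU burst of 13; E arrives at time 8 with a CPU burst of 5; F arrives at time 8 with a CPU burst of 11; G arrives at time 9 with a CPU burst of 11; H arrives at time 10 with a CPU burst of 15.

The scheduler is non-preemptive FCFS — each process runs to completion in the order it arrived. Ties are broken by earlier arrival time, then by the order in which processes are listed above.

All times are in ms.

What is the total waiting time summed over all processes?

166

Schedule: | A 0-7 | B 7-9 | C 9-20 | D 20-33 | E 33-38 | F 38-49 | G 49-60 | H 60-75 |
Completion: A=7  B=9  C=20  D=33  E=38  F=49  G=60  H=75
Turnaround (C−A): A=7  B=6  C=15  D=26  E=30  F=41  G=51  H=65
Waiting = turnaround − burst: A=0, B=4, C=4, D=13, E=25, F=30, G=40, H=50
Total waiting = 0 + 4 + 4 + 13 + 25 + 30 + 40 + 50 = 166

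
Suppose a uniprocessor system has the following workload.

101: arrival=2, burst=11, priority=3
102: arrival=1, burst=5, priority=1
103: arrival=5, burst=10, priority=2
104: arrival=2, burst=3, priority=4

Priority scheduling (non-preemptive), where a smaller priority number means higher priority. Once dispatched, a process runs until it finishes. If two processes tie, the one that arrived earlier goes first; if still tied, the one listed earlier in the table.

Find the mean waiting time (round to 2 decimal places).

Timeline: | idle 0-1 | 102 1-6 | 103 6-16 | 101 16-27 | 104 27-30 |
Completion: 101=27  102=6  103=16  104=30
Waiting times: 101=14, 102=0, 103=1, 104=25
Average waiting = (14+0+1+25) / 4 = 40/4 = 10.00

10.00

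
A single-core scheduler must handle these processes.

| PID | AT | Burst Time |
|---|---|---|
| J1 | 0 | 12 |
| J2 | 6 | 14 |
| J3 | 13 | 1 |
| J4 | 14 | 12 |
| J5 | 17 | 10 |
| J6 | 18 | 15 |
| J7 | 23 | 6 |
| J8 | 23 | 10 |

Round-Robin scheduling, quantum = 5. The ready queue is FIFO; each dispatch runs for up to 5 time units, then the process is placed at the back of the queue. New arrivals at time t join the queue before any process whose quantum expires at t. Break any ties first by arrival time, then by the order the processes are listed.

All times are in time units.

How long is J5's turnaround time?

45

Timeline: | J1 0-10 | J2 10-15 | J1 15-17 | J3 17-18 | J4 18-23 | J2 23-28 | J5 28-33 | J6 33-38 | J7 38-43 | J8 43-48 | J4 48-53 | J2 53-57 | J5 57-62 | J6 62-67 | J7 67-68 | J8 68-73 | J4 73-75 | J6 75-80 |
Completion: J1=17  J2=57  J3=18  J4=75  J5=62  J6=80  J7=68  J8=73
Turnaround (C−A): J1=17  J2=51  J3=5  J4=61  J5=45  J6=62  J7=45  J8=50
Turnaround(J5) = completion − arrival = 62 − 17 = 45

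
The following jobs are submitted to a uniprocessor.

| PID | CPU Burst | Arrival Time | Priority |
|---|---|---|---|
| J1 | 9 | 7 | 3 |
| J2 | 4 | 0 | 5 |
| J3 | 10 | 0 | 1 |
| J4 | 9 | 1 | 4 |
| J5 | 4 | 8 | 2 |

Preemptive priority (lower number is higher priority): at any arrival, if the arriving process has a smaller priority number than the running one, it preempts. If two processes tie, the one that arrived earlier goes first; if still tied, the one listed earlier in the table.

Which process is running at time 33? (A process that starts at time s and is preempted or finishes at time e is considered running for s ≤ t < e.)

Timeline: | J3 0-10 | J5 10-14 | J1 14-23 | J4 23-32 | J2 32-36 |
Completion: J1=23  J2=36  J3=10  J4=32  J5=14

J2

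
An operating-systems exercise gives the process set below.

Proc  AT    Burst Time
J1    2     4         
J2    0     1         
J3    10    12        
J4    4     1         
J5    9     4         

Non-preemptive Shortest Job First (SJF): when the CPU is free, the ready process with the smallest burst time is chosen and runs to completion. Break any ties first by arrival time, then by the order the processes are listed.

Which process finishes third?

J4

Schedule: | J2 0-1 | idle 1-2 | J1 2-6 | J4 6-7 | idle 7-9 | J5 9-13 | J3 13-25 |
Completion: J1=6  J2=1  J3=25  J4=7  J5=13
Turnaround (C−A): J1=4  J2=1  J3=15  J4=3  J5=4
Finish order: J2 → J1 → J4 → J5 → J3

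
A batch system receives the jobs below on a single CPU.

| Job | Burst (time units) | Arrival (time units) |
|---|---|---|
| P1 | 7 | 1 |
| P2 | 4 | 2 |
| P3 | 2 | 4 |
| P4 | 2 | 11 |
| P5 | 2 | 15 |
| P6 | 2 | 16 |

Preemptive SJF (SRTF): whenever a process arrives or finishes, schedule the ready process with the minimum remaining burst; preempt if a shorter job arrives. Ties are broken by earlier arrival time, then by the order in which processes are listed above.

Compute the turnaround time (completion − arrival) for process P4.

2

Timeline: | idle 0-1 | P1 1-2 | P2 2-6 | P3 6-8 | P1 8-11 | P4 11-13 | P1 13-16 | P5 16-18 | P6 18-20 |
Completion: P1=16  P2=6  P3=8  P4=13  P5=18  P6=20
Turnaround(P4) = completion − arrival = 13 − 11 = 2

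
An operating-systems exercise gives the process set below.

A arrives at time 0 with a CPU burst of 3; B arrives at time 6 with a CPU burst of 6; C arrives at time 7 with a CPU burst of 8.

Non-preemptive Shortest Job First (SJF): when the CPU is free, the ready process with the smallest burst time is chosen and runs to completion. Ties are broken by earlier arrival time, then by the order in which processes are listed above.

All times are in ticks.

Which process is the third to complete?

Timeline: | A 0-3 | idle 3-6 | B 6-12 | C 12-20 |
Completion: A=3  B=12  C=20
Turnaround (C−A): A=3  B=6  C=13
Finish order: A → B → C

C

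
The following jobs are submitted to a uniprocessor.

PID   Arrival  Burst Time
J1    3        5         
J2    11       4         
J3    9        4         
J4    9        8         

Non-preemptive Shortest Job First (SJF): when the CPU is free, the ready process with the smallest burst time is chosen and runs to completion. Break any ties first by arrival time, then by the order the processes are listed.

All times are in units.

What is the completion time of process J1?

Timeline: | idle 0-3 | J1 3-8 | idle 8-9 | J3 9-13 | J2 13-17 | J4 17-25 |
Completion: J1=8  J2=17  J3=13  J4=25
Turnaround (C−A): J1=5  J2=6  J3=4  J4=16

8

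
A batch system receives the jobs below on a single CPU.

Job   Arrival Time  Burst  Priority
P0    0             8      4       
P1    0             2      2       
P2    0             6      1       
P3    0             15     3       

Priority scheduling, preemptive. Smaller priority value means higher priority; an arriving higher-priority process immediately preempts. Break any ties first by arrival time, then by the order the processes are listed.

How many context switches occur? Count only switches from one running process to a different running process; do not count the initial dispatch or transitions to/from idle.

Timeline: | P2 0-6 | P1 6-8 | P3 8-23 | P0 23-31 |
Completion: P0=31  P1=8  P2=6  P3=23
Turnaround (C−A): P0=31  P1=8  P2=6  P3=23

3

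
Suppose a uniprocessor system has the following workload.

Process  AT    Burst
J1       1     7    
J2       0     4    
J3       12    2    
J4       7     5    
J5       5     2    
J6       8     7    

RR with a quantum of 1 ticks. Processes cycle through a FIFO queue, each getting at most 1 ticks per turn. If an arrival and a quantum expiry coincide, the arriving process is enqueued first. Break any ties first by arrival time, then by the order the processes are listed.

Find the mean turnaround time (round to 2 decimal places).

Schedule: | J2 0-1 | J1 1-2 | J2 2-3 | J1 3-4 | J2 4-5 | J1 5-6 | J5 6-7 | J2 7-8 | J1 8-9 | J4 9-10 | J5 10-11 | J6 11-12 | J1 12-13 | J4 13-14 | J3 14-15 | J6 15-16 | J1 16-17 | J4 17-18 | J3 18-19 | J6 19-20 | J1 20-21 | J4 21-22 | J6 22-23 | J4 23-24 | J6 24-27 |
Completion: J1=21  J2=8  J3=19  J4=24  J5=11  J6=27
Turnaround (C−A): J1=20  J2=8  J3=7  J4=17  J5=6  J6=19
Turnaround times: J1=20, J2=8, J3=7, J4=17, J5=6, J6=19
Average turnaround = (20+8+7+17+6+19) / 6 = 77/6 = 12.83

12.83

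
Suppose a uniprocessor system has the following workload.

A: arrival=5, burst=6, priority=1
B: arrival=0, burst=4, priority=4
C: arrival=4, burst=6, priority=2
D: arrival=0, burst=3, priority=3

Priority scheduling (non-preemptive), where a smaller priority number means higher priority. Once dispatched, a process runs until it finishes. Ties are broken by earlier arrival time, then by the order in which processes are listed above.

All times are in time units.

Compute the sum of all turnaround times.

33

Schedule: | D 0-3 | B 3-7 | A 7-13 | C 13-19 |
Completion: A=13  B=7  C=19  D=3
Turnaround (C−A): A=8  B=7  C=15  D=3
Turnaround = completion − arrival: A=8, B=7, C=15, D=3
Total turnaround = 8 + 7 + 15 + 3 = 33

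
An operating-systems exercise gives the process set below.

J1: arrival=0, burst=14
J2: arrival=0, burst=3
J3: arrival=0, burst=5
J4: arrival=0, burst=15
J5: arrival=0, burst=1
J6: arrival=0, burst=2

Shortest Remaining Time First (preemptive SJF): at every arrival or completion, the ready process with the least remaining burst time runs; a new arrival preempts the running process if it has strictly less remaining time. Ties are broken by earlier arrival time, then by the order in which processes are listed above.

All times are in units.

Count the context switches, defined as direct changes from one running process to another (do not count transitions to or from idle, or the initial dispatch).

5

Schedule: | J5 0-1 | J6 1-3 | J2 3-6 | J3 6-11 | J1 11-25 | J4 25-40 |
Completion: J1=25  J2=6  J3=11  J4=40  J5=1  J6=3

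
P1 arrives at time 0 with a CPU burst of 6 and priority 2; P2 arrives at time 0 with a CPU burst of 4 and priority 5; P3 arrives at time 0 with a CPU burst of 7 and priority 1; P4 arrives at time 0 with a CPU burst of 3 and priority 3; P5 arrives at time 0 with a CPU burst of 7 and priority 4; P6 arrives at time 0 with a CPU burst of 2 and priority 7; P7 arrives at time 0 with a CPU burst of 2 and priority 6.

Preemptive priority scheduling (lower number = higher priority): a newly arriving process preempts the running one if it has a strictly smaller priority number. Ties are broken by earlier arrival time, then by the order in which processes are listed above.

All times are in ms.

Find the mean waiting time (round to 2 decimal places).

16.43

Gantt: | P3 0-7 | P1 7-13 | P4 13-16 | P5 16-23 | P2 23-27 | P7 27-29 | P6 29-31 |
Completion: P1=13  P2=27  P3=7  P4=16  P5=23  P6=31  P7=29
Turnaround (C−A): P1=13  P2=27  P3=7  P4=16  P5=23  P6=31  P7=29
Waiting times: P1=7, P2=23, P3=0, P4=13, P5=16, P6=29, P7=27
Average waiting = (7+23+0+13+16+29+27) / 7 = 115/7 = 16.43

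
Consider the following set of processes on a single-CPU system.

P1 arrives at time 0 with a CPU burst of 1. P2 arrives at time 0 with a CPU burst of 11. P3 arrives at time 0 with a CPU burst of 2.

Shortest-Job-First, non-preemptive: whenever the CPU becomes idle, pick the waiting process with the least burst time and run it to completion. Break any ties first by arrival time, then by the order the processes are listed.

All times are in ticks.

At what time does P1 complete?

Gantt: | P1 0-1 | P3 1-3 | P2 3-14 |
Completion: P1=1  P2=14  P3=3
Turnaround (C−A): P1=1  P2=14  P3=3

1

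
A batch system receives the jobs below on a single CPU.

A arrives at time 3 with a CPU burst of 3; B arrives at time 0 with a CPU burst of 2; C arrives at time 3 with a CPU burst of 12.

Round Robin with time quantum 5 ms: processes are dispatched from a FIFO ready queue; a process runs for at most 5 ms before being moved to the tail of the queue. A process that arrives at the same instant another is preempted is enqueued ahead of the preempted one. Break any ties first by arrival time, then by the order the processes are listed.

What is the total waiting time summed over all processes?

Timeline: | B 0-2 | idle 2-3 | A 3-6 | C 6-18 |
Completion: A=6  B=2  C=18
Turnaround (C−A): A=3  B=2  C=15
Waiting = turnaround − burst: A=0, B=0, C=3
Total waiting = 0 + 0 + 3 = 3

3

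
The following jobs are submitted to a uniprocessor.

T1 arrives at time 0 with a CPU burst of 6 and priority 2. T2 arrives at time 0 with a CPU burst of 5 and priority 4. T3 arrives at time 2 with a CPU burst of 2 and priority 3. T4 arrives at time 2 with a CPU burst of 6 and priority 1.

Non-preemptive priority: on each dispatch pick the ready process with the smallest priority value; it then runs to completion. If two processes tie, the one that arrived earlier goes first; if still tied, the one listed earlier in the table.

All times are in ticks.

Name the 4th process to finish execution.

Timeline: | T1 0-6 | T4 6-12 | T3 12-14 | T2 14-19 |
Completion: T1=6  T2=19  T3=14  T4=12
Turnaround (C−A): T1=6  T2=19  T3=12  T4=10
Finish order: T1 → T4 → T3 → T2

T2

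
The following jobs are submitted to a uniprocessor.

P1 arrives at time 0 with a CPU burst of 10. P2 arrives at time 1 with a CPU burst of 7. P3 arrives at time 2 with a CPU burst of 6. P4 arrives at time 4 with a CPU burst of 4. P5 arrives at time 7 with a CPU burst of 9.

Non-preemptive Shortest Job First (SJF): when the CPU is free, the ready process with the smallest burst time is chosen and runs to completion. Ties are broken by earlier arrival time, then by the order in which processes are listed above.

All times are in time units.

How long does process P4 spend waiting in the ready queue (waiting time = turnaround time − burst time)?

6

Timeline: | P1 0-10 | P4 10-14 | P3 14-20 | P2 20-27 | P5 27-36 |
Completion: P1=10  P2=27  P3=20  P4=14  P5=36
Turnaround (C−A): P1=10  P2=26  P3=18  P4=10  P5=29
Waiting(P4) = turnaround − burst = 10 − 4 = 6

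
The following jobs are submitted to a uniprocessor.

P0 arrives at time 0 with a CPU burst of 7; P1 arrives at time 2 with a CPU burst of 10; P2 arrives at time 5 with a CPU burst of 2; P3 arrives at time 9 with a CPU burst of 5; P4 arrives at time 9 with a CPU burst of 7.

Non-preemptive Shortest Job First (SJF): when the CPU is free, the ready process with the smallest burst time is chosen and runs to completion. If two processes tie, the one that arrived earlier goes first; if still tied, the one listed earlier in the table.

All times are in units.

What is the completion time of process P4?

21

Schedule: | P0 0-7 | P2 7-9 | P3 9-14 | P4 14-21 | P1 21-31 |
Completion: P0=7  P1=31  P2=9  P3=14  P4=21
Turnaround (C−A): P0=7  P1=29  P2=4  P3=5  P4=12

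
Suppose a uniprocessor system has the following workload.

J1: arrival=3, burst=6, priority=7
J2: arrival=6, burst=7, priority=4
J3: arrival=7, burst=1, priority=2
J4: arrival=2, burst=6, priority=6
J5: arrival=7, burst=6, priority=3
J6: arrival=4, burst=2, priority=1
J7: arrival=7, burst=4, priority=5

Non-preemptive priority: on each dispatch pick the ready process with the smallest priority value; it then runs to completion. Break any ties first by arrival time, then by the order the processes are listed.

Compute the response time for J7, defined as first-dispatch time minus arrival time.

Schedule: | idle 0-2 | J4 2-8 | J6 8-10 | J3 10-11 | J5 11-17 | J2 17-24 | J7 24-28 | J1 28-34 |
Completion: J1=34  J2=24  J3=11  J4=8  J5=17  J6=10  J7=28
Response(J7) = first start − arrival = 24 − 7 = 17

17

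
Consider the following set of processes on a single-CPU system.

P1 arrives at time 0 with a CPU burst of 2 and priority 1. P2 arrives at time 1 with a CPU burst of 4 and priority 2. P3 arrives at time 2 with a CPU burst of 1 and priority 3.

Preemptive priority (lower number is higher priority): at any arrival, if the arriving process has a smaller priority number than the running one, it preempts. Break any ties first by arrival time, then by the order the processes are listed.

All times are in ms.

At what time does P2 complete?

Gantt: | P1 0-2 | P2 2-6 | P3 6-7 |
Completion: P1=2  P2=6  P3=7

6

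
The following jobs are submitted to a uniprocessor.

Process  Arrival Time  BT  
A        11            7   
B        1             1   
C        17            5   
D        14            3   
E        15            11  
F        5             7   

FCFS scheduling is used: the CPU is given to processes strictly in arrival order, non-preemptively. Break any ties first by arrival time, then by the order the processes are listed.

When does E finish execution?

33

Gantt: | idle 0-1 | B 1-2 | idle 2-5 | F 5-12 | A 12-19 | D 19-22 | E 22-33 | C 33-38 |
Completion: A=19  B=2  C=38  D=22  E=33  F=12
Turnaround (C−A): A=8  B=1  C=21  D=8  E=18  F=7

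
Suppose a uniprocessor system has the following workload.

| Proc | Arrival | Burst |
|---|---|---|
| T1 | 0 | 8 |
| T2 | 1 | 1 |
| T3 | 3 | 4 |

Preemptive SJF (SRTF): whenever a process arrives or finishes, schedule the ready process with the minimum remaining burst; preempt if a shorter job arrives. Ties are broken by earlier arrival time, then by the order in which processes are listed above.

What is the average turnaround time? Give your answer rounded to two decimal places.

Timeline: | T1 0-1 | T2 1-2 | T1 2-3 | T3 3-7 | T1 7-13 |
Completion: T1=13  T2=2  T3=7
Turnaround (C−A): T1=13  T2=1  T3=4
Turnaround times: T1=13, T2=1, T3=4
Average turnaround = (13+1+4) / 3 = 18/3 = 6.00

6.00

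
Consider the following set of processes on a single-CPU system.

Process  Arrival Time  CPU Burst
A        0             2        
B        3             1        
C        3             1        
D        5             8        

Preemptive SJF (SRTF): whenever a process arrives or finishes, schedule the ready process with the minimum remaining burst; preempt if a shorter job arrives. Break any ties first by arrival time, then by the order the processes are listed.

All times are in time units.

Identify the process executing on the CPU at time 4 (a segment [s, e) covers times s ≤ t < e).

C

Gantt: | A 0-2 | idle 2-3 | B 3-4 | C 4-5 | D 5-13 |
Completion: A=2  B=4  C=5  D=13
Turnaround (C−A): A=2  B=1  C=2  D=8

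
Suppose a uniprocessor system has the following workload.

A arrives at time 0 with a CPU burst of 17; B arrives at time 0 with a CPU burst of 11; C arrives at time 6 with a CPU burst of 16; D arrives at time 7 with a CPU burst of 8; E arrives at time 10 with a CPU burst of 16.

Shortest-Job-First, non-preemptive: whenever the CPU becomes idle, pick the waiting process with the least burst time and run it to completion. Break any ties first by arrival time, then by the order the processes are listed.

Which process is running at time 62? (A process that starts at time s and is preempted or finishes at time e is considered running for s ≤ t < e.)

Gantt: | B 0-11 | D 11-19 | C 19-35 | E 35-51 | A 51-68 |
Completion: A=68  B=11  C=35  D=19  E=51
Turnaround (C−A): A=68  B=11  C=29  D=12  E=41

A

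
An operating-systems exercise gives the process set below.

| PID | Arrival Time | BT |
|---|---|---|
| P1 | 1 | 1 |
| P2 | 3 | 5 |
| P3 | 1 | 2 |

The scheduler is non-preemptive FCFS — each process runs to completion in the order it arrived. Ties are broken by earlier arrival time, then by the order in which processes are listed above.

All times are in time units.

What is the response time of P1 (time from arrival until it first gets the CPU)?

Gantt: | idle 0-1 | P1 1-2 | P3 2-4 | P2 4-9 |
Completion: P1=2  P2=9  P3=4
Turnaround (C−A): P1=1  P2=6  P3=3
Response(P1) = first start − arrival = 1 − 1 = 0

0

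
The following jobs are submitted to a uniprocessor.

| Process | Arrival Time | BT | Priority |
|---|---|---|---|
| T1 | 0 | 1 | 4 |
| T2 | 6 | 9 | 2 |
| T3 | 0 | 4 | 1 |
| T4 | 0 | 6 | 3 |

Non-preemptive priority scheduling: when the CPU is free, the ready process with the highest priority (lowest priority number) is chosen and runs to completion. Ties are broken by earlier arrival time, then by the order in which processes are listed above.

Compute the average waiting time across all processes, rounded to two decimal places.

6.75

Schedule: | T3 0-4 | T4 4-10 | T2 10-19 | T1 19-20 |
Completion: T1=20  T2=19  T3=4  T4=10
Turnaround (C−A): T1=20  T2=13  T3=4  T4=10
Waiting times: T1=19, T2=4, T3=0, T4=4
Average waiting = (19+4+0+4) / 4 = 27/4 = 6.75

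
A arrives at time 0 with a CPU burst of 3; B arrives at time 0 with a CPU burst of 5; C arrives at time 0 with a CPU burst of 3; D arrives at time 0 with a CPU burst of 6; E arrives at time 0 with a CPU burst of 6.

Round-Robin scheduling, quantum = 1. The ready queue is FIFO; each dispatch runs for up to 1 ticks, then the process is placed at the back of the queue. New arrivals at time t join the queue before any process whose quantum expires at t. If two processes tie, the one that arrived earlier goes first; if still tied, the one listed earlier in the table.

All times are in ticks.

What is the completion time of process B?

19

Gantt: | A 0-1 | B 1-2 | C 2-3 | D 3-4 | E 4-5 | A 5-6 | B 6-7 | C 7-8 | D 8-9 | E 9-10 | A 10-11 | B 11-12 | C 12-13 | D 13-14 | E 14-15 | B 15-16 | D 16-17 | E 17-18 | B 18-19 | D 19-20 | E 20-21 | D 21-22 | E 22-23 |
Completion: A=11  B=19  C=13  D=22  E=23
Turnaround (C−A): A=11  B=19  C=13  D=22  E=23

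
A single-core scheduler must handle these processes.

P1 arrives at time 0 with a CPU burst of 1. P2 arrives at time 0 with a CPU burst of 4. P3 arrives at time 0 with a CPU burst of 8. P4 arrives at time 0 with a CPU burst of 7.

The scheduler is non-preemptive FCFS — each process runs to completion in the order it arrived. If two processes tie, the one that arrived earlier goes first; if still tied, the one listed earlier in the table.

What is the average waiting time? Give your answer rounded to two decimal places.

4.75

Timeline: | P1 0-1 | P2 1-5 | P3 5-13 | P4 13-20 |
Completion: P1=1  P2=5  P3=13  P4=20
Waiting times: P1=0, P2=1, P3=5, P4=13
Average waiting = (0+1+5+13) / 4 = 19/4 = 4.75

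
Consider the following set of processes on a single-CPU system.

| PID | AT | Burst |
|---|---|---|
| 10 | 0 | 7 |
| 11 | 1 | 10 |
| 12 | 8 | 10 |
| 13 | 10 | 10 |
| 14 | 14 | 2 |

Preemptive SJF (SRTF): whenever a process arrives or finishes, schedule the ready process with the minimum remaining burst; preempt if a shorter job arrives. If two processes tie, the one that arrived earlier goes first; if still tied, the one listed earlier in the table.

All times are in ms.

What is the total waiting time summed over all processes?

38

Timeline: | 10 0-7 | 11 7-14 | 14 14-16 | 11 16-19 | 12 19-29 | 13 29-39 |
Completion: 10=7  11=19  12=29  13=39  14=16
Turnaround (C−A): 10=7  11=18  12=21  13=29  14=2
Waiting = turnaround − burst: 10=0, 11=8, 12=11, 13=19, 14=0
Total waiting = 0 + 8 + 11 + 19 + 0 = 38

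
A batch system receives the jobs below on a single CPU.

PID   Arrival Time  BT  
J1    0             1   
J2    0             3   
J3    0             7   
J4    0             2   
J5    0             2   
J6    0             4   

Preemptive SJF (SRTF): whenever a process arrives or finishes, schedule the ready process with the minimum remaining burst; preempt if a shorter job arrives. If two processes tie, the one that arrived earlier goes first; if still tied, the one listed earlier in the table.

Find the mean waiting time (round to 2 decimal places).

Timeline: | J1 0-1 | J4 1-3 | J5 3-5 | J2 5-8 | J6 8-12 | J3 12-19 |
Completion: J1=1  J2=8  J3=19  J4=3  J5=5  J6=12
Waiting times: J1=0, J2=5, J3=12, J4=1, J5=3, J6=8
Average waiting = (0+5+12+1+3+8) / 6 = 29/6 = 4.83

4.83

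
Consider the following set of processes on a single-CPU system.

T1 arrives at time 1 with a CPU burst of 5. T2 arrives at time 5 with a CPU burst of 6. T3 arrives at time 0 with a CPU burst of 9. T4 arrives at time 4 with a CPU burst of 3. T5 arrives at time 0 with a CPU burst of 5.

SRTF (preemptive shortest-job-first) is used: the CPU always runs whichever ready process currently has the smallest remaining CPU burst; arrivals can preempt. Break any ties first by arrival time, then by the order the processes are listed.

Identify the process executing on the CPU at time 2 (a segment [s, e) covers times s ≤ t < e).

Gantt: | T5 0-5 | T4 5-8 | T1 8-13 | T2 13-19 | T3 19-28 |
Completion: T1=13  T2=19  T3=28  T4=8  T5=5
Turnaround (C−A): T1=12  T2=14  T3=28  T4=4  T5=5

T5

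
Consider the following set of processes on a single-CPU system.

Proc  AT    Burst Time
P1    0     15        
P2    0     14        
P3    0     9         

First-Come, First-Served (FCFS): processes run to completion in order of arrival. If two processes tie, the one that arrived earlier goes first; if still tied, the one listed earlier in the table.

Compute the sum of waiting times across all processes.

44

Timeline: | P1 0-15 | P2 15-29 | P3 29-38 |
Completion: P1=15  P2=29  P3=38
Turnaround (C−A): P1=15  P2=29  P3=38
Waiting = turnaround − burst: P1=0, P2=15, P3=29
Total waiting = 0 + 15 + 29 = 44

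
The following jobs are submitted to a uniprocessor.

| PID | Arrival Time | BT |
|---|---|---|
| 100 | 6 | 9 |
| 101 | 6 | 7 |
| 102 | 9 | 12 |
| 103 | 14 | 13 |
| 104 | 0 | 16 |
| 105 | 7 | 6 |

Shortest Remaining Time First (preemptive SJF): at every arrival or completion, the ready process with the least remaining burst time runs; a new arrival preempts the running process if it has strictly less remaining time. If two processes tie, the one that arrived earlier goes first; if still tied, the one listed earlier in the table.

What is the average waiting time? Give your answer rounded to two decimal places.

Gantt: | 104 0-6 | 101 6-13 | 105 13-19 | 100 19-28 | 104 28-38 | 102 38-50 | 103 50-63 |
Completion: 100=28  101=13  102=50  103=63  104=38  105=19
Waiting times: 100=13, 101=0, 102=29, 103=36, 104=22, 105=6
Average waiting = (13+0+29+36+22+6) / 6 = 106/6 = 17.67

17.67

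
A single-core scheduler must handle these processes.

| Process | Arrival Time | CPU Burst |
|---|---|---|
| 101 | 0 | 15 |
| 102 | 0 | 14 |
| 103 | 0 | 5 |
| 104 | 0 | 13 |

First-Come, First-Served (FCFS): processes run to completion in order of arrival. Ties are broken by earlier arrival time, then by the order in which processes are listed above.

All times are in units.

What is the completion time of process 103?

Gantt: | 101 0-15 | 102 15-29 | 103 29-34 | 104 34-47 |
Completion: 101=15  102=29  103=34  104=47
Turnaround (C−A): 101=15  102=29  103=34  104=47

34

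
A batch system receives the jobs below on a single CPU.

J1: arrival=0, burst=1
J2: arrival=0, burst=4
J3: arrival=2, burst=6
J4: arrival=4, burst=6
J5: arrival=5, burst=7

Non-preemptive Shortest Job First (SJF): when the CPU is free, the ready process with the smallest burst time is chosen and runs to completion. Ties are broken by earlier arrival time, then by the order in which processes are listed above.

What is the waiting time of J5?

Schedule: | J1 0-1 | J2 1-5 | J3 5-11 | J4 11-17 | J5 17-24 |
Completion: J1=1  J2=5  J3=11  J4=17  J5=24
Turnaround (C−A): J1=1  J2=5  J3=9  J4=13  J5=19
Waiting(J5) = turnaround − burst = 19 − 7 = 12

12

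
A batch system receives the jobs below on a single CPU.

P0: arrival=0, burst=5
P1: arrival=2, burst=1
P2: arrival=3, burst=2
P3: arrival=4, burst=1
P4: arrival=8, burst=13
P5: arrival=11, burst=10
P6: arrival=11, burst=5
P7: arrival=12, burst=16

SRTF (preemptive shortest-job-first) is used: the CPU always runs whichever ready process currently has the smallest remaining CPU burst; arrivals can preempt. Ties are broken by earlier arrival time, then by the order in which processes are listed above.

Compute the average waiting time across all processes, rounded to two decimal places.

Schedule: | P0 0-2 | P1 2-3 | P2 3-5 | P3 5-6 | P0 6-9 | P4 9-11 | P6 11-16 | P5 16-26 | P4 26-37 | P7 37-53 |
Completion: P0=9  P1=3  P2=5  P3=6  P4=37  P5=26  P6=16  P7=53
Waiting times: P0=4, P1=0, P2=0, P3=1, P4=16, P5=5, P6=0, P7=25
Average waiting = (4+0+0+1+16+5+0+25) / 8 = 51/8 = 6.38

6.38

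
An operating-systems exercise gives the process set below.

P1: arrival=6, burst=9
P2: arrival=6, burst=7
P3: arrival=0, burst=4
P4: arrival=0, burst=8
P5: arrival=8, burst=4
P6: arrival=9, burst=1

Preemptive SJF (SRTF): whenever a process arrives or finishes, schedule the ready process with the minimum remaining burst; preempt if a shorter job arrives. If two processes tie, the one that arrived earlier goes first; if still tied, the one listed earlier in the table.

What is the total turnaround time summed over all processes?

72

Schedule: | P3 0-4 | P4 4-9 | P6 9-10 | P4 10-13 | P5 13-17 | P2 17-24 | P1 24-33 |
Completion: P1=33  P2=24  P3=4  P4=13  P5=17  P6=10
Turnaround (C−A): P1=27  P2=18  P3=4  P4=13  P5=9  P6=1
Turnaround = completion − arrival: P1=27, P2=18, P3=4, P4=13, P5=9, P6=1
Total turnaround = 27 + 18 + 4 + 13 + 9 + 1 = 72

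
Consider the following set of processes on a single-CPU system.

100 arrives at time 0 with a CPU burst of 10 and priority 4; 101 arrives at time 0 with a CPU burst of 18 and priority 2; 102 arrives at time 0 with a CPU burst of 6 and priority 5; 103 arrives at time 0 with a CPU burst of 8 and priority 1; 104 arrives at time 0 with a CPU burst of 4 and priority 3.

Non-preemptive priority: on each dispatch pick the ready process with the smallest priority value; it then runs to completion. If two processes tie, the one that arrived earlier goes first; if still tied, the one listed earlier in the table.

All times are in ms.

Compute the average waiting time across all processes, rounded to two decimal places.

20.80

Gantt: | 103 0-8 | 101 8-26 | 104 26-30 | 100 30-40 | 102 40-46 |
Completion: 100=40  101=26  102=46  103=8  104=30
Turnaround (C−A): 100=40  101=26  102=46  103=8  104=30
Waiting times: 100=30, 101=8, 102=40, 103=0, 104=26
Average waiting = (30+8+40+0+26) / 5 = 104/5 = 20.80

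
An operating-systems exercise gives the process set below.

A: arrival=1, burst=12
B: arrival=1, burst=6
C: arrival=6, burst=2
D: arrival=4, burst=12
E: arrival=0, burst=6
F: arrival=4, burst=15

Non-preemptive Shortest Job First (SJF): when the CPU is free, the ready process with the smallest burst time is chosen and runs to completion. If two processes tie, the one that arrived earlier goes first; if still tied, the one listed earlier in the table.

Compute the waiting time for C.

Schedule: | E 0-6 | C 6-8 | B 8-14 | A 14-26 | D 26-38 | F 38-53 |
Completion: A=26  B=14  C=8  D=38  E=6  F=53
Turnaround (C−A): A=25  B=13  C=2  D=34  E=6  F=49
Waiting(C) = turnaround − burst = 2 − 2 = 0

0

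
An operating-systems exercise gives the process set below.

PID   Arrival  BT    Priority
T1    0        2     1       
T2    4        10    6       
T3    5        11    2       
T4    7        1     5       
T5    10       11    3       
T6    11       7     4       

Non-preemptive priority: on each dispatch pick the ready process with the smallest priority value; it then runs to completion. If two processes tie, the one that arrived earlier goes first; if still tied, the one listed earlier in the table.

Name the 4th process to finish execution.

T5

Schedule: | T1 0-2 | idle 2-4 | T2 4-14 | T3 14-25 | T5 25-36 | T6 36-43 | T4 43-44 |
Completion: T1=2  T2=14  T3=25  T4=44  T5=36  T6=43
Finish order: T1 → T2 → T3 → T5 → T6 → T4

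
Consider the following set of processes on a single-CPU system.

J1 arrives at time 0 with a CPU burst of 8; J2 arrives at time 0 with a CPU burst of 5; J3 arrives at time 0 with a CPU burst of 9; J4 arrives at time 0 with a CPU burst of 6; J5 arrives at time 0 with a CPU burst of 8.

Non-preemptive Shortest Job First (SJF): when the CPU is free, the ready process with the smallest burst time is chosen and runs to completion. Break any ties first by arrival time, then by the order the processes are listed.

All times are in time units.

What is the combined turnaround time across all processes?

Timeline: | J2 0-5 | J4 5-11 | J1 11-19 | J5 19-27 | J3 27-36 |
Completion: J1=19  J2=5  J3=36  J4=11  J5=27
Turnaround (C−A): J1=19  J2=5  J3=36  J4=11  J5=27
Turnaround = completion − arrival: J1=19, J2=5, J3=36, J4=11, J5=27
Total turnaround = 19 + 5 + 36 + 11 + 27 = 98

98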